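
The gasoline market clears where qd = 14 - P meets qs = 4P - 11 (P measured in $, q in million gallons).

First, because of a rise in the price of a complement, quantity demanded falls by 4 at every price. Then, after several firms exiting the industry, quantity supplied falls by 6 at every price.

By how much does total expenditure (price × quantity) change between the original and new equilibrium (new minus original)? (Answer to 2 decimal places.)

Initially, 14 - P = 4P - 11, so 25 = 5P and P = 5, q = 9.
After the shift, demand is qd = 10 - P and supply is qs = 4P - 17.
Equate the new curves: 10 - P = 4P - 17, giving 27 = 5P, P = 5.4, q = 4.6.
Expenditure moves from 5×9 = 45 to 5.4×4.6 = 24.84; change = -20.16.

-20.16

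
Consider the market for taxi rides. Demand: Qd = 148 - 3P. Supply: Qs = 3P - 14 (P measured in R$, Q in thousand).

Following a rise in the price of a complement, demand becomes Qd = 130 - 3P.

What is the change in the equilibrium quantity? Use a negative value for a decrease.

-9

Before the shock: 148 - 3P = 3P - 14 ⇒ 162 = 6P ⇒ P = 27, Q = 67.
The shock moves the curves to Qd = 130 - 3P and Qs = 3P - 14.
Clearing the new market: 130 - 3P = 3P - 14, so P = 24 and Q = 58.
ΔQ = 58 − 67 = -9.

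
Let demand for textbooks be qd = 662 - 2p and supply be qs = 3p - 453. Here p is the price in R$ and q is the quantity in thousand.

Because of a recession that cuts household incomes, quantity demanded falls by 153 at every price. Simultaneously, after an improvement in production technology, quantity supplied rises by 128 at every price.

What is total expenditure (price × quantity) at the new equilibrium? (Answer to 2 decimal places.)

Initially, 662 - 2p = 3p - 453, so 1115 = 5p and p = 223, q = 216.
The shock moves the curves to qd = 509 - 2p and qs = 3p - 325.
New equilibrium: 509 - 2p = 3p - 325 ⇒ 834 = 5p ⇒ p = 166.8, q = 175.4.
New expenditure = 166.8 × 175.4 = 29256.72.

29256.72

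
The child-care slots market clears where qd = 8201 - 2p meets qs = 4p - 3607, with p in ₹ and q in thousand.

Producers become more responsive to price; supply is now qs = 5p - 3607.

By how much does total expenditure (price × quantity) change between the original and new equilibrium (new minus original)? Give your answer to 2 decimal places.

Before the shock: 8201 - 2p = 4p - 3607 ⇒ 11808 = 6p ⇒ p = 1968, q = 4265.
The shock moves the curves to qd = 8201 - 2p and qs = 5p - 3607.
Setting them equal: 8201 - 2p = 5p - 3607 → 11808 = 7p, so p = 11808/7 ≈ 1686.8571 and q = 33791/7 ≈ 4827.2857.
Expenditure moves from 1968×4265 = 8393520 to 1686.8571×4827.2857 = 8142941.3878; change = -250578.61.

-250578.61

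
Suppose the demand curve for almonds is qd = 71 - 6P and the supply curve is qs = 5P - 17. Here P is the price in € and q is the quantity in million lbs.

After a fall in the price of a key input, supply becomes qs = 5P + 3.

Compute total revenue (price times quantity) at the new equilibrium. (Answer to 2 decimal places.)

Original equilibrium: 71 - 6P = 5P - 17 gives 88 = 11P, so P = 8 and q = 23.
The new curves are qd = 71 - 6P (demand) and qs = 5P + 3 (supply).
Setting them equal: 71 - 6P = 5P + 3 → 68 = 11P, so P = 68/11 ≈ 6.1818 and q = 373/11 ≈ 33.9091.
New expenditure = 6.1818 × 33.9091 = 209.62.

209.62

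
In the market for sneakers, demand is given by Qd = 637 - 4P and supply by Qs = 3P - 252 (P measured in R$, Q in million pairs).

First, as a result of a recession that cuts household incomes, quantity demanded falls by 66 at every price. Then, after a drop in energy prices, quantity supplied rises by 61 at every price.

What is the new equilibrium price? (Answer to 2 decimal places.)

108.86

Solve the original market: 637 - 4P = 3P - 252, hence P = 127 and Q = 129.
After the shift, demand is Qd = 571 - 4P and supply is Qs = 3P - 191.
Setting them equal: 571 - 4P = 3P - 191 → 762 = 7P, so P = 762/7 ≈ 108.8571 and Q = 949/7 ≈ 135.5714.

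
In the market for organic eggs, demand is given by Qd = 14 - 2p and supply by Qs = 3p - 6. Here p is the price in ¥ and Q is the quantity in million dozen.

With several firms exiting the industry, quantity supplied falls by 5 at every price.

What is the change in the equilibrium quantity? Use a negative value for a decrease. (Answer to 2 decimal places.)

Original equilibrium: 14 - 2p = 3p - 6 gives 20 = 5p, so p = 4 and Q = 6.
With the change applied: demand Qd = 14 - 2p, supply Qs = 3p - 11.
Clearing the new market: 14 - 2p = 3p - 11, so p = 5 and Q = 4.
ΔQ = 4 − 6 = -2.00.

-2.00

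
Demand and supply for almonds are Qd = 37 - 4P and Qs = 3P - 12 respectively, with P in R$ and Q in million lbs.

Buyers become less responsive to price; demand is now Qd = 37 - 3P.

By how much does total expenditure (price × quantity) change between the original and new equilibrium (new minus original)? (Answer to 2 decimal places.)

+39.08

Solve the original market: 37 - 4P = 3P - 12, hence P = 7 and Q = 9.
The shock moves the curves to Qd = 37 - 3P and Qs = 3P - 12.
Setting them equal: 37 - 3P = 3P - 12 → 49 = 6P, so P = 49/6 ≈ 8.1667 and Q = 12.5.
Expenditure moves from 7×9 = 63 to 8.1667×12.5 = 102.0833; change = +39.08.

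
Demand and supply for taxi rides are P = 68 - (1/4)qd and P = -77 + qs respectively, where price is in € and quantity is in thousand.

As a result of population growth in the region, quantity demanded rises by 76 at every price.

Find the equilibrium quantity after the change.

131.2

Before the shock: 272 - 4P = P + 77 ⇒ 195 = 5P ⇒ P = 39, q = 116.
The new curves are qd = 348 - 4P (demand) and qs = P + 77 (supply).
New equilibrium: 348 - 4P = P + 77 ⇒ 271 = 5P ⇒ P = 54.2, q = 131.2.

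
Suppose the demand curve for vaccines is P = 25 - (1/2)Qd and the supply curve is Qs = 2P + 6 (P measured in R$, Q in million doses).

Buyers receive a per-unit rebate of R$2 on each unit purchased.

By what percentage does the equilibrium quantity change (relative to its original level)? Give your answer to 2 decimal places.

+7.14

Original equilibrium: 50 - 2P = 2P + 6 gives 44 = 4P, so P = 11 and Q = 28.
Since buyers' out-of-pocket price is the market price minus the rebate, the effective demand curve becomes Qd = 54 - 2P.
Equate the new curves: 54 - 2P = 2P + 6, giving 48 = 4P, P = 12, Q = 30.
%ΔQ = (30 − 28) / 28 × 100 = +7.14%.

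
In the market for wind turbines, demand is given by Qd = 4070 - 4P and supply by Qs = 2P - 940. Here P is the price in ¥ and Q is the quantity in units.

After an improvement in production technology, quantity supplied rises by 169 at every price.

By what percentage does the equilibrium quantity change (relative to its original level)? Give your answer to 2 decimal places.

Solve the original market: 4070 - 4P = 2P - 940, hence P = 835 and Q = 730.
The shock moves the curves to Qd = 4070 - 4P and Qs = 2P - 771.
Clearing the new market: 4070 - 4P = 2P - 771, so P = 4841/6 ≈ 806.8333 and Q = 2528/3 ≈ 842.6667.
%ΔQ = (842.6667 − 730) / 730 × 100 = +15.43%.

+15.43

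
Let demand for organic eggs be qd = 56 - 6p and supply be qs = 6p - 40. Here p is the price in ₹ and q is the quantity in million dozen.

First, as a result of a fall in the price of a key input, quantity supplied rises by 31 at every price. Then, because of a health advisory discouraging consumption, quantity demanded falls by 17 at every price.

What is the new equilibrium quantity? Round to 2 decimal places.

Solve the original market: 56 - 6p = 6p - 40, hence p = 8 and q = 8.
After the shift, demand is qd = 39 - 6p and supply is qs = 6p - 9.
Equate the new curves: 39 - 6p = 6p - 9, giving 48 = 12p, p = 4, q = 15.

15.00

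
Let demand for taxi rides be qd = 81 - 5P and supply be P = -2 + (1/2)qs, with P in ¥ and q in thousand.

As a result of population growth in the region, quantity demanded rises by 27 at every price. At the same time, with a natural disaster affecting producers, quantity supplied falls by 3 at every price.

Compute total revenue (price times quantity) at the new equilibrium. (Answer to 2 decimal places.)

482.59

Before the shock: 81 - 5P = 2P + 4 ⇒ 77 = 7P ⇒ P = 11, q = 26.
The new curves are qd = 108 - 5P (demand) and qs = 2P + 1 (supply).
Clearing the new market: 108 - 5P = 2P + 1, so P = 107/7 ≈ 15.2857 and q = 221/7 ≈ 31.5714.
New expenditure = 15.2857 × 31.5714 = 482.59.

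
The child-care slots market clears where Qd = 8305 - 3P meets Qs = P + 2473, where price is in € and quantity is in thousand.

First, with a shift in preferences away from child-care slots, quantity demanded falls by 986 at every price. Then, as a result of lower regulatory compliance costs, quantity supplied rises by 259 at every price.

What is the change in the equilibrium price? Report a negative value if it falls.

-311.25

Solve the original market: 8305 - 3P = P + 2473, hence P = 1458 and Q = 3931.
With the change applied: demand Qd = 7319 - 3P, supply Qs = P + 2732.
New equilibrium: 7319 - 3P = P + 2732 ⇒ 4587 = 4P ⇒ P = 1146.75, Q = 3878.75.
ΔP = 1146.75 − 1458 = -311.25.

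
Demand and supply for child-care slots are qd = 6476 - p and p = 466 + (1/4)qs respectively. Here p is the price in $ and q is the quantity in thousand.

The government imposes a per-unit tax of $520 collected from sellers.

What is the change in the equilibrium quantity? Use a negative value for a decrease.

Original equilibrium: 6476 - p = 4p - 1864 gives 8340 = 5p, so p = 1668 and q = 4808.
Since sellers keep the price net of the tax, the effective supply curve becomes qs = 4p - 3944.
Equate the new curves: 6476 - p = 4p - 3944, giving 10420 = 5p, p = 2084, q = 4392.
Δq = 4392 − 4808 = -416.

-416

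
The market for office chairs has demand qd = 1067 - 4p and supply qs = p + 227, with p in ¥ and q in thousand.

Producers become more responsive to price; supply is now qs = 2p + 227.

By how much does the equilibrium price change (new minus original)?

-28

Before the shock: 1067 - 4p = p + 227 ⇒ 840 = 5p ⇒ p = 168, q = 395.
The shock moves the curves to qd = 1067 - 4p and qs = 2p + 227.
Equate the new curves: 1067 - 4p = 2p + 227, giving 840 = 6p, p = 140, q = 507.
Δp = 140 − 168 = -28.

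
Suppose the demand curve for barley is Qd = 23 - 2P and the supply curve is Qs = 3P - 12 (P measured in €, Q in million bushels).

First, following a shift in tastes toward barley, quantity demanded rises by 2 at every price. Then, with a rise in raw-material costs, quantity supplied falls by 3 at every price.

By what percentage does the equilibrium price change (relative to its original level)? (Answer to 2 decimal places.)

Before the shock: 23 - 2P = 3P - 12 ⇒ 35 = 5P ⇒ P = 7, Q = 9.
The shock moves the curves to Qd = 25 - 2P and Qs = 3P - 15.
Setting them equal: 25 - 2P = 3P - 15 → 40 = 5P, so P = 8 and Q = 9.
%ΔP = (8 − 7) / 7 × 100 = +14.29%.

+14.29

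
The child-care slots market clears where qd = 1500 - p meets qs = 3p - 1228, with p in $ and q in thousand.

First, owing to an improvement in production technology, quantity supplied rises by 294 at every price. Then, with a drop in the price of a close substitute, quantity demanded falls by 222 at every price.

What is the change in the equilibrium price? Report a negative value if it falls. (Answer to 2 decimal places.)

Before the shock: 1500 - p = 3p - 1228 ⇒ 2728 = 4p ⇒ p = 682, q = 818.
The new curves are qd = 1278 - p (demand) and qs = 3p - 934 (supply).
New equilibrium: 1278 - p = 3p - 934 ⇒ 2212 = 4p ⇒ p = 553, q = 725.
Δp = 553 − 682 = -129.00.

-129.00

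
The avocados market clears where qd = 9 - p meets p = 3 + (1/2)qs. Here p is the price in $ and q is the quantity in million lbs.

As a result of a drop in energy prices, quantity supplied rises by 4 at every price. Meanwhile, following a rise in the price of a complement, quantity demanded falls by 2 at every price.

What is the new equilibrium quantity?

Original equilibrium: 9 - p = 2p - 6 gives 15 = 3p, so p = 5 and q = 4.
The new curves are qd = 7 - p (demand) and qs = 2p - 2 (supply).
Setting them equal: 7 - p = 2p - 2 → 9 = 3p, so p = 3 and q = 4.

4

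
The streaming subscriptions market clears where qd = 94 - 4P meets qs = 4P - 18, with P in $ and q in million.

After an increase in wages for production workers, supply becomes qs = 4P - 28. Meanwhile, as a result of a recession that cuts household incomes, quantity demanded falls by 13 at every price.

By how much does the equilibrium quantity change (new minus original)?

-11.5

Before the shock: 94 - 4P = 4P - 18 ⇒ 112 = 8P ⇒ P = 14, q = 38.
The new curves are qd = 81 - 4P (demand) and qs = 4P - 28 (supply).
New equilibrium: 81 - 4P = 4P - 28 ⇒ 109 = 8P ⇒ P = 13.625, q = 26.5.
Δq = 26.5 − 38 = -11.5.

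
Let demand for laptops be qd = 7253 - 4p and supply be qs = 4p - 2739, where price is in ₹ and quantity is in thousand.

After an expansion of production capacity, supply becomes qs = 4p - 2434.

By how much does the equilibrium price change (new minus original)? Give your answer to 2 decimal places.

Original equilibrium: 7253 - 4p = 4p - 2739 gives 9992 = 8p, so p = 1249 and q = 2257.
The shock moves the curves to qd = 7253 - 4p and qs = 4p - 2434.
Clearing the new market: 7253 - 4p = 4p - 2434, so p = 1210.875 and q = 2409.5.
Δp = 1210.875 − 1249 = -38.13.

-38.13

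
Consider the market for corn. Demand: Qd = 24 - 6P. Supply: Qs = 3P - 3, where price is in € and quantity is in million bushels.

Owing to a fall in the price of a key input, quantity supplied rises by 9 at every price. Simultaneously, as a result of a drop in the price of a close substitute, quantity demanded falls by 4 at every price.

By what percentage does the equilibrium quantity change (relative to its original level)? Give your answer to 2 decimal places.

Initially, 24 - 6P = 3P - 3, so 27 = 9P and P = 3, Q = 6.
After the shift, demand is Qd = 20 - 6P and supply is Qs = 3P + 6.
Setting them equal: 20 - 6P = 3P + 6 → 14 = 9P, so P = 14/9 ≈ 1.5556 and Q = 32/3 ≈ 10.6667.
%ΔQ = (10.6667 − 6) / 6 × 100 = +77.78%.

+77.78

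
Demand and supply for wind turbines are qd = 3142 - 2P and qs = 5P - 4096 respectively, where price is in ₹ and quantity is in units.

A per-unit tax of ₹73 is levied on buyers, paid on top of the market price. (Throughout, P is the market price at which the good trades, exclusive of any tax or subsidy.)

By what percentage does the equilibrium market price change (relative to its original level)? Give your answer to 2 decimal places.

-2.02

Before the shock: 3142 - 2P = 5P - 4096 ⇒ 7238 = 7P ⇒ P = 1034, q = 1074.
Since buyers pay the price plus the tax, the effective demand curve becomes qd = 2996 - 2P.
New equilibrium: 2996 - 2P = 5P - 4096 ⇒ 7092 = 7P ⇒ P = 7092/7 ≈ 1013.1429, q = 6788/7 ≈ 969.7143.
%ΔP = (1013.1429 − 1034) / 1034 × 100 = -2.02%.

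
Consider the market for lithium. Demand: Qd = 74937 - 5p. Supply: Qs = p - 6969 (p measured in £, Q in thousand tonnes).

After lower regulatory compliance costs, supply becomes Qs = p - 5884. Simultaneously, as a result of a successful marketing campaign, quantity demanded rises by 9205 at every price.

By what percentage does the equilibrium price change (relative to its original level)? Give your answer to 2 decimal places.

+9.91

Original equilibrium: 74937 - 5p = p - 6969 gives 81906 = 6p, so p = 13651 and Q = 6682.
After the shift, demand is Qd = 84142 - 5p and supply is Qs = p - 5884.
Clearing the new market: 84142 - 5p = p - 5884, so p = 45013/3 ≈ 15004.3333 and Q = 27361/3 ≈ 9120.3333.
%Δp = (15004.3333 − 13651) / 13651 × 100 = +9.91%.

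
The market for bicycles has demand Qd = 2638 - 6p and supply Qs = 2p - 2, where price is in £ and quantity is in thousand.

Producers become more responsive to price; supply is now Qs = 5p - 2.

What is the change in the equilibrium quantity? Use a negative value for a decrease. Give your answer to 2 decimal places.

+540.00

Solve the original market: 2638 - 6p = 2p - 2, hence p = 330 and Q = 658.
After the shift, demand is Qd = 2638 - 6p and supply is Qs = 5p - 2.
New equilibrium: 2638 - 6p = 5p - 2 ⇒ 2640 = 11p ⇒ p = 240, Q = 1198.
ΔQ = 1198 − 658 = +540.00.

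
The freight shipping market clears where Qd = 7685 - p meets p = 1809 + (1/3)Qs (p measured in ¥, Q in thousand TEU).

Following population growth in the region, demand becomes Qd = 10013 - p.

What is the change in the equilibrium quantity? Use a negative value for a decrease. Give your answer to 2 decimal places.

Solve the original market: 7685 - p = 3p - 5427, hence p = 3278 and Q = 4407.
The new curves are Qd = 10013 - p (demand) and Qs = 3p - 5427 (supply).
Clearing the new market: 10013 - p = 3p - 5427, so p = 3860 and Q = 6153.
ΔQ = 6153 − 4407 = +1746.00.

+1746.00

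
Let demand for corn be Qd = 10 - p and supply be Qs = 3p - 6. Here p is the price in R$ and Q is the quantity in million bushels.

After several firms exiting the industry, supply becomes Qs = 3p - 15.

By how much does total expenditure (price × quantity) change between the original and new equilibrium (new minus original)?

-0.5625

Solve the original market: 10 - p = 3p - 6, hence p = 4 and Q = 6.
With the change applied: demand Qd = 10 - p, supply Qs = 3p - 15.
New equilibrium: 10 - p = 3p - 15 ⇒ 25 = 4p ⇒ p = 6.25, Q = 3.75.
Expenditure moves from 4×6 = 24 to 6.25×3.75 = 23.4375; change = -0.5625.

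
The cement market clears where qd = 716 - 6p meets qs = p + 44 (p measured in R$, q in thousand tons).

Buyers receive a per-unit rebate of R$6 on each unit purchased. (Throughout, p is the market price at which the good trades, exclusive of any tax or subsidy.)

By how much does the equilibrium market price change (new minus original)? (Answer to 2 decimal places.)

+5.14

Original equilibrium: 716 - 6p = p + 44 gives 672 = 7p, so p = 96 and q = 140.
Since buyers' out-of-pocket price is the market price minus the rebate, the effective demand curve becomes qd = 752 - 6p.
Setting them equal: 752 - 6p = p + 44 → 708 = 7p, so p = 708/7 ≈ 101.1429 and q = 1016/7 ≈ 145.1429.
Δp = 101.1429 − 96 = +5.14.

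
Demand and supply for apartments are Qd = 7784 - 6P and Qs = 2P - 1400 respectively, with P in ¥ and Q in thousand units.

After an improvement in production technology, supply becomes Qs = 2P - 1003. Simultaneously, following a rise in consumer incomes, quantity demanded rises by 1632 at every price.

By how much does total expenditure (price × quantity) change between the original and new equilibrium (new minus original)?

Initially, 7784 - 6P = 2P - 1400, so 9184 = 8P and P = 1148, Q = 896.
With the change applied: demand Qd = 9416 - 6P, supply Qs = 2P - 1003.
New equilibrium: 9416 - 6P = 2P - 1003 ⇒ 10419 = 8P ⇒ P = 1302.375, Q = 1601.75.
Expenditure moves from 1148×896 = 1028608 to 1302.375×1601.75 = 2086079.15625; change = +1057471.15625.

+1057471.15625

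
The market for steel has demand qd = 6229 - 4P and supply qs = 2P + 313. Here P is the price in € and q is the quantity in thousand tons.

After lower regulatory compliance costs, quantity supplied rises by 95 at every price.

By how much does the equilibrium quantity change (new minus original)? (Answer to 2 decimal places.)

Initially, 6229 - 4P = 2P + 313, so 5916 = 6P and P = 986, q = 2285.
With the change applied: demand qd = 6229 - 4P, supply qs = 2P + 408.
Equate the new curves: 6229 - 4P = 2P + 408, giving 5821 = 6P, P = 5821/6 ≈ 970.1667, q = 7045/3 ≈ 2348.3333.
Δq = 2348.3333 − 2285 = +63.33.

+63.33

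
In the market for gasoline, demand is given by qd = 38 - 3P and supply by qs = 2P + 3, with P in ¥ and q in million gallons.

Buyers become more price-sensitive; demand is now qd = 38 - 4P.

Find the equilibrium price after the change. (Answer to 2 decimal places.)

5.83

Solve the original market: 38 - 3P = 2P + 3, hence P = 7 and q = 17.
The shock moves the curves to qd = 38 - 4P and qs = 2P + 3.
New equilibrium: 38 - 4P = 2P + 3 ⇒ 35 = 6P ⇒ P = 35/6 ≈ 5.8333, q = 44/3 ≈ 14.6667.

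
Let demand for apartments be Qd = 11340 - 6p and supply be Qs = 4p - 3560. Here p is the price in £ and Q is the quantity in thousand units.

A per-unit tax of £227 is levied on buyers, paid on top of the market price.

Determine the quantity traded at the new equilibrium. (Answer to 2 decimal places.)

1855.20

Before the shock: 11340 - 6p = 4p - 3560 ⇒ 14900 = 10p ⇒ p = 1490, Q = 2400.
Since buyers pay the price plus the tax, the effective demand curve becomes Qd = 9978 - 6p.
Clearing the new market: 9978 - 6p = 4p - 3560, so p = 1353.8 and Q = 1855.2.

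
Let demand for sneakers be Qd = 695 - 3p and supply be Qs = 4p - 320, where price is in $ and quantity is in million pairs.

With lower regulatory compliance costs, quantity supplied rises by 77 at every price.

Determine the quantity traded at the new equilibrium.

Original equilibrium: 695 - 3p = 4p - 320 gives 1015 = 7p, so p = 145 and Q = 260.
With the change applied: demand Qd = 695 - 3p, supply Qs = 4p - 243.
New equilibrium: 695 - 3p = 4p - 243 ⇒ 938 = 7p ⇒ p = 134, Q = 293.

293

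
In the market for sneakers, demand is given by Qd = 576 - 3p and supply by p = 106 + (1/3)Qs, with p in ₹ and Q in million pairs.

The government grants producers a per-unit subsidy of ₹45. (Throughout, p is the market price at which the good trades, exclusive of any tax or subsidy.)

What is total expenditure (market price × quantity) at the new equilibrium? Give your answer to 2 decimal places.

24857.25

Solve the original market: 576 - 3p = 3p - 318, hence p = 149 and Q = 129.
Since sellers receive the price plus the subsidy, the effective supply curve becomes Qs = 3p - 183.
New equilibrium: 576 - 3p = 3p - 183 ⇒ 759 = 6p ⇒ p = 126.5, Q = 196.5.
New expenditure = 126.5 × 196.5 = 24857.25.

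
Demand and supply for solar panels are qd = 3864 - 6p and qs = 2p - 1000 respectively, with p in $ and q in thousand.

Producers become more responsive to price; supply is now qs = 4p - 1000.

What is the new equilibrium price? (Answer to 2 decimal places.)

Before the shock: 3864 - 6p = 2p - 1000 ⇒ 4864 = 8p ⇒ p = 608, q = 216.
The shock moves the curves to qd = 3864 - 6p and qs = 4p - 1000.
Setting them equal: 3864 - 6p = 4p - 1000 → 4864 = 10p, so p = 486.4 and q = 945.6.

486.40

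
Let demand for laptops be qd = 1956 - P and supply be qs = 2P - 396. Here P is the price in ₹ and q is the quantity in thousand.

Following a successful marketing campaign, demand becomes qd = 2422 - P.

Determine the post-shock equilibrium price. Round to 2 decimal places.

Solve the original market: 1956 - P = 2P - 396, hence P = 784 and q = 1172.
The shock moves the curves to qd = 2422 - P and qs = 2P - 396.
Setting them equal: 2422 - P = 2P - 396 → 2818 = 3P, so P = 2818/3 ≈ 939.3333 and q = 4448/3 ≈ 1482.6667.

939.33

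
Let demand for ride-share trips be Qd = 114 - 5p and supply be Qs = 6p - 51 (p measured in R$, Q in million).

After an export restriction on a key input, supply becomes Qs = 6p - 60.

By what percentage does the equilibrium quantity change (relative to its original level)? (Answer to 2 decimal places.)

Before the shock: 114 - 5p = 6p - 51 ⇒ 165 = 11p ⇒ p = 15, Q = 39.
The shock moves the curves to Qd = 114 - 5p and Qs = 6p - 60.
Setting them equal: 114 - 5p = 6p - 60 → 174 = 11p, so p = 174/11 ≈ 15.8182 and Q = 384/11 ≈ 34.9091.
%ΔQ = (34.9091 − 39) / 39 × 100 = -10.49%.

-10.49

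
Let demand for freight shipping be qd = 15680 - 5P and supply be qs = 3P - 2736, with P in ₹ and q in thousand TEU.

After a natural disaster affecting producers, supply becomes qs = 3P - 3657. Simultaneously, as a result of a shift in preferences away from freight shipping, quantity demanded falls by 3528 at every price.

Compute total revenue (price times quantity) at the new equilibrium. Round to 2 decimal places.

4488520.92

Original equilibrium: 15680 - 5P = 3P - 2736 gives 18416 = 8P, so P = 2302 and q = 4170.
The shock moves the curves to qd = 12152 - 5P and qs = 3P - 3657.
New equilibrium: 12152 - 5P = 3P - 3657 ⇒ 15809 = 8P ⇒ P = 1976.125, q = 2271.375.
New expenditure = 1976.125 × 2271.375 = 4488520.92.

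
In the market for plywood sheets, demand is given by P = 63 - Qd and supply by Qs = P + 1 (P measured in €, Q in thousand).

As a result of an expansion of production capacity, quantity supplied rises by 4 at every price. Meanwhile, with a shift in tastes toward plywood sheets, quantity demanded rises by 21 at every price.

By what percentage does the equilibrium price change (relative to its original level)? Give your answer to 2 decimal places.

Original equilibrium: 63 - P = P + 1 gives 62 = 2P, so P = 31 and Q = 32.
The new curves are Qd = 84 - P (demand) and Qs = P + 5 (supply).
Setting them equal: 84 - P = P + 5 → 79 = 2P, so P = 39.5 and Q = 44.5.
%ΔP = (39.5 − 31) / 31 × 100 = +27.42%.

+27.42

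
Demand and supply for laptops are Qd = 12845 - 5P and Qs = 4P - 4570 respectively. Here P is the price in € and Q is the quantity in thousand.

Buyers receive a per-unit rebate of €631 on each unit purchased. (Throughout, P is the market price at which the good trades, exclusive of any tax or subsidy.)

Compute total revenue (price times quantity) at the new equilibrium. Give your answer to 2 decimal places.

10450067.90

Before the shock: 12845 - 5P = 4P - 4570 ⇒ 17415 = 9P ⇒ P = 1935, Q = 3170.
Since buyers' out-of-pocket price is the market price minus the rebate, the effective demand curve becomes Qd = 16000 - 5P.
Clearing the new market: 16000 - 5P = 4P - 4570, so P = 20570/9 ≈ 2285.5556 and Q = 41150/9 ≈ 4572.2222.
New expenditure = 2285.5556 × 4572.2222 = 10450067.90.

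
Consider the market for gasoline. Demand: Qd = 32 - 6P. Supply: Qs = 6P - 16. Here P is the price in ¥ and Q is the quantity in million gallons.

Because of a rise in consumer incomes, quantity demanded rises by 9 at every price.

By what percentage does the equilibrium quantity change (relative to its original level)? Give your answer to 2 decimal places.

+56.25

Solve the original market: 32 - 6P = 6P - 16, hence P = 4 and Q = 8.
The shock moves the curves to Qd = 41 - 6P and Qs = 6P - 16.
Clearing the new market: 41 - 6P = 6P - 16, so P = 4.75 and Q = 12.5.
%ΔQ = (12.5 − 8) / 8 × 100 = +56.25%.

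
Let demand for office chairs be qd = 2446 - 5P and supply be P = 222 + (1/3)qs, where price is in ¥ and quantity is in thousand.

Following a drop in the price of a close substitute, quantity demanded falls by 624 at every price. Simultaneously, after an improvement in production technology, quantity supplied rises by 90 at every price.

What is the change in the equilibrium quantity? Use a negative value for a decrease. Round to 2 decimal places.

-177.75

Initially, 2446 - 5P = 3P - 666, so 3112 = 8P and P = 389, q = 501.
With the change applied: demand qd = 1822 - 5P, supply qs = 3P - 576.
Clearing the new market: 1822 - 5P = 3P - 576, so P = 299.75 and q = 323.25.
Δq = 323.25 − 501 = -177.75.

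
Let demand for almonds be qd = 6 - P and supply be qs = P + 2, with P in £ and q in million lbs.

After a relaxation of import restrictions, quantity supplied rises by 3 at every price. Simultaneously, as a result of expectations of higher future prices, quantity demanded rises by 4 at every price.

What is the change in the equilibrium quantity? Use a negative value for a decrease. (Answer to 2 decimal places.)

Initially, 6 - P = P + 2, so 4 = 2P and P = 2, q = 4.
The new curves are qd = 10 - P (demand) and qs = P + 5 (supply).
Equate the new curves: 10 - P = P + 5, giving 5 = 2P, P = 2.5, q = 7.5.
Δq = 7.5 − 4 = +3.50.

+3.50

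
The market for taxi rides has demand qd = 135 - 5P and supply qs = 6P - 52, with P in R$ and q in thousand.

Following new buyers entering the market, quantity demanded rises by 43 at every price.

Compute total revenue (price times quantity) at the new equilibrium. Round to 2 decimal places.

1535.87

Solve the original market: 135 - 5P = 6P - 52, hence P = 17 and q = 50.
The shock moves the curves to qd = 178 - 5P and qs = 6P - 52.
Setting them equal: 178 - 5P = 6P - 52 → 230 = 11P, so P = 230/11 ≈ 20.9091 and q = 808/11 ≈ 73.4545.
New expenditure = 20.9091 × 73.4545 = 1535.87.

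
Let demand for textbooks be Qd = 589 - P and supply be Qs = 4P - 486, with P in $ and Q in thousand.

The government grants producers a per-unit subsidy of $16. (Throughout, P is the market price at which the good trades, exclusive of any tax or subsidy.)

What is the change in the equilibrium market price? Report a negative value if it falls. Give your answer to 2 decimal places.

Initially, 589 - P = 4P - 486, so 1075 = 5P and P = 215, Q = 374.
Since sellers receive the price plus the subsidy, the effective supply curve becomes Qs = 4P - 422.
Setting them equal: 589 - P = 4P - 422 → 1011 = 5P, so P = 202.2 and Q = 386.8.
ΔP = 202.2 − 215 = -12.80.

-12.80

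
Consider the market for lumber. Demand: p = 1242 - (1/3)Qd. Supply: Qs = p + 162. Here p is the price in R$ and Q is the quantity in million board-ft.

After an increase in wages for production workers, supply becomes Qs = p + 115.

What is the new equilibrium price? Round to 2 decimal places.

Solve the original market: 3726 - 3p = p + 162, hence p = 891 and Q = 1053.
With the change applied: demand Qd = 3726 - 3p, supply Qs = p + 115.
Setting them equal: 3726 - 3p = p + 115 → 3611 = 4p, so p = 902.75 and Q = 1017.75.

902.75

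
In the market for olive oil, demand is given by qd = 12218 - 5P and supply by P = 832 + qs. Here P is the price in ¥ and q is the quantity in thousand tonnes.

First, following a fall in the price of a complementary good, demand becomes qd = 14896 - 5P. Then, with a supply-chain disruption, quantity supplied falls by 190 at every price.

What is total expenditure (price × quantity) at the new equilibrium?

4327043

Original equilibrium: 12218 - 5P = P - 832 gives 13050 = 6P, so P = 2175 and q = 1343.
With the change applied: demand qd = 14896 - 5P, supply qs = P - 1022.
New equilibrium: 14896 - 5P = P - 1022 ⇒ 15918 = 6P ⇒ P = 2653, q = 1631.
New expenditure = 2653 × 1631 = 4327043.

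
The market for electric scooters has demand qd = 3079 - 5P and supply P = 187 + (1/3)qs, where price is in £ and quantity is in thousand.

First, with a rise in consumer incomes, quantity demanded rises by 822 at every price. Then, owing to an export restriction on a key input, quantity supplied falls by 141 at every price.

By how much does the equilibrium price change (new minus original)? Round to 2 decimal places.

+120.38

Original equilibrium: 3079 - 5P = 3P - 561 gives 3640 = 8P, so P = 455 and q = 804.
The new curves are qd = 3901 - 5P (demand) and qs = 3P - 702 (supply).
Equate the new curves: 3901 - 5P = 3P - 702, giving 4603 = 8P, P = 575.375, q = 1024.125.
ΔP = 575.375 − 455 = +120.38.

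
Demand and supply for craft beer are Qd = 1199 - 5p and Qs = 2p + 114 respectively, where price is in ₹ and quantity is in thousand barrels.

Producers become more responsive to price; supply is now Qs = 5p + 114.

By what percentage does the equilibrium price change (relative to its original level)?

-30

Solve the original market: 1199 - 5p = 2p + 114, hence p = 155 and Q = 424.
The shock moves the curves to Qd = 1199 - 5p and Qs = 5p + 114.
Clearing the new market: 1199 - 5p = 5p + 114, so p = 108.5 and Q = 656.5.
%Δp = (108.5 − 155) / 155 × 100 = -30%.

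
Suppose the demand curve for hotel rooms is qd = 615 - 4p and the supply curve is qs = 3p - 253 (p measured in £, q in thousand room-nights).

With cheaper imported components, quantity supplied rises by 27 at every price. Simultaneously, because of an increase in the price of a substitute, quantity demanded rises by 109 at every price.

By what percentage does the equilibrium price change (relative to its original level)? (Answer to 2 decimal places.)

+9.45

Initially, 615 - 4p = 3p - 253, so 868 = 7p and p = 124, q = 119.
After the shift, demand is qd = 724 - 4p and supply is qs = 3p - 226.
Equate the new curves: 724 - 4p = 3p - 226, giving 950 = 7p, p = 950/7 ≈ 135.7143, q = 1268/7 ≈ 181.1429.
%Δp = (135.7143 − 124) / 124 × 100 = +9.45%.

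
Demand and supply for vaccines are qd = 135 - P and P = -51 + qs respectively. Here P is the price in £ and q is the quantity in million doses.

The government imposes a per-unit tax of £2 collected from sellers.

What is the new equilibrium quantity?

Solve the original market: 135 - P = P + 51, hence P = 42 and q = 93.
Since sellers keep the price net of the tax, the effective supply curve becomes qs = P + 49.
Clearing the new market: 135 - P = P + 49, so P = 43 and q = 92.

92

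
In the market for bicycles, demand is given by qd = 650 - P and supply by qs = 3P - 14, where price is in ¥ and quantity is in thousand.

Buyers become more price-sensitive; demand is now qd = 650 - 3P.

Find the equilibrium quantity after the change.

318

Solve the original market: 650 - P = 3P - 14, hence P = 166 and q = 484.
The new curves are qd = 650 - 3P (demand) and qs = 3P - 14 (supply).
Clearing the new market: 650 - 3P = 3P - 14, so P = 332/3 ≈ 110.6667 and q = 318.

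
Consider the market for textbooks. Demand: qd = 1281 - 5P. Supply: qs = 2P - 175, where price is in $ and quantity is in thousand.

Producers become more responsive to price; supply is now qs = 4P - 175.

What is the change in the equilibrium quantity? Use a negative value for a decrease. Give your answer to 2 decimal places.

Original equilibrium: 1281 - 5P = 2P - 175 gives 1456 = 7P, so P = 208 and q = 241.
With the change applied: demand qd = 1281 - 5P, supply qs = 4P - 175.
New equilibrium: 1281 - 5P = 4P - 175 ⇒ 1456 = 9P ⇒ P = 1456/9 ≈ 161.7778, q = 4249/9 ≈ 472.1111.
Δq = 472.1111 − 241 = +231.11.

+231.11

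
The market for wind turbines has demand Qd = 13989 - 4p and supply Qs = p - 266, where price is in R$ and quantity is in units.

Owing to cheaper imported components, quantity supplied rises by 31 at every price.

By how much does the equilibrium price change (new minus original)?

-6.2

Original equilibrium: 13989 - 4p = p - 266 gives 14255 = 5p, so p = 2851 and Q = 2585.
The new curves are Qd = 13989 - 4p (demand) and Qs = p - 235 (supply).
Setting them equal: 13989 - 4p = p - 235 → 14224 = 5p, so p = 2844.8 and Q = 2609.8.
Δp = 2844.8 − 2851 = -6.2.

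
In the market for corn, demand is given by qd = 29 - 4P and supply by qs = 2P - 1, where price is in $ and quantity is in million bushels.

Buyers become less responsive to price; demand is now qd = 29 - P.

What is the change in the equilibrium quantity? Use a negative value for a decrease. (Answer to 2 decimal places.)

+10.00

Before the shock: 29 - 4P = 2P - 1 ⇒ 30 = 6P ⇒ P = 5, q = 9.
The shock moves the curves to qd = 29 - P and qs = 2P - 1.
Clearing the new market: 29 - P = 2P - 1, so P = 10 and q = 19.
Δq = 19 − 9 = +10.00.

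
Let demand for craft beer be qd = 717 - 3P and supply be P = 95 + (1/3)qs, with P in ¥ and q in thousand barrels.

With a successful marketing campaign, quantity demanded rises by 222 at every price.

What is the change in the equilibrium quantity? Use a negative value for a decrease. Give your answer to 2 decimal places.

Solve the original market: 717 - 3P = 3P - 285, hence P = 167 and q = 216.
The new curves are qd = 939 - 3P (demand) and qs = 3P - 285 (supply).
Setting them equal: 939 - 3P = 3P - 285 → 1224 = 6P, so P = 204 and q = 327.
Δq = 327 − 216 = +111.00.

+111.00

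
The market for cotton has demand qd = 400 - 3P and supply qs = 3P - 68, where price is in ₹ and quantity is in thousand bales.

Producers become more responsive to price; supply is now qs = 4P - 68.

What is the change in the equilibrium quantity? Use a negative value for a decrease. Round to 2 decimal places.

Before the shock: 400 - 3P = 3P - 68 ⇒ 468 = 6P ⇒ P = 78, q = 166.
With the change applied: demand qd = 400 - 3P, supply qs = 4P - 68.
New equilibrium: 400 - 3P = 4P - 68 ⇒ 468 = 7P ⇒ P = 468/7 ≈ 66.8571, q = 1396/7 ≈ 199.4286.
Δq = 199.4286 − 166 = +33.43.

+33.43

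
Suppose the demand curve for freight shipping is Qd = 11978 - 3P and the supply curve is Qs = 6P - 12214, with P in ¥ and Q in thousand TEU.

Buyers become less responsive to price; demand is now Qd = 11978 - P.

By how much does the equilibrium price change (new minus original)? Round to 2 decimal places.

+768.00

Original equilibrium: 11978 - 3P = 6P - 12214 gives 24192 = 9P, so P = 2688 and Q = 3914.
The new curves are Qd = 11978 - P (demand) and Qs = 6P - 12214 (supply).
Setting them equal: 11978 - P = 6P - 12214 → 24192 = 7P, so P = 3456 and Q = 8522.
ΔP = 3456 − 2688 = +768.00.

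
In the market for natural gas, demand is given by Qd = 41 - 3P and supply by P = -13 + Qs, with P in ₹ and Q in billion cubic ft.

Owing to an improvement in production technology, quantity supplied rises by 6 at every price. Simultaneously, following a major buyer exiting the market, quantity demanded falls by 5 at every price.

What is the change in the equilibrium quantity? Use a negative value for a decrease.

Original equilibrium: 41 - 3P = P + 13 gives 28 = 4P, so P = 7 and Q = 20.
After the shift, demand is Qd = 36 - 3P and supply is Qs = P + 19.
New equilibrium: 36 - 3P = P + 19 ⇒ 17 = 4P ⇒ P = 4.25, Q = 23.25.
ΔQ = 23.25 − 20 = +3.25.

+3.25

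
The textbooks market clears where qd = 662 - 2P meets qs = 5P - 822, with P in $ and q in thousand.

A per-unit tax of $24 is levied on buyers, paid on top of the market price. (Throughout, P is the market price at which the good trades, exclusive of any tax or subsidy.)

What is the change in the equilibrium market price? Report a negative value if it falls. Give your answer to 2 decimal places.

-6.86

Original equilibrium: 662 - 2P = 5P - 822 gives 1484 = 7P, so P = 212 and q = 238.
Since buyers pay the price plus the tax, the effective demand curve becomes qd = 614 - 2P.
Setting them equal: 614 - 2P = 5P - 822 → 1436 = 7P, so P = 1436/7 ≈ 205.1429 and q = 1426/7 ≈ 203.7143.
ΔP = 205.1429 − 212 = -6.86.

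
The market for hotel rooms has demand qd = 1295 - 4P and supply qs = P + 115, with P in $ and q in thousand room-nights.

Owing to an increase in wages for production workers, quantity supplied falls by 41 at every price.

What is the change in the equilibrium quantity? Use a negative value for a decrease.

Before the shock: 1295 - 4P = P + 115 ⇒ 1180 = 5P ⇒ P = 236, q = 351.
With the change applied: demand qd = 1295 - 4P, supply qs = P + 74.
Setting them equal: 1295 - 4P = P + 74 → 1221 = 5P, so P = 244.2 and q = 318.2.
Δq = 318.2 − 351 = -32.8.

-32.8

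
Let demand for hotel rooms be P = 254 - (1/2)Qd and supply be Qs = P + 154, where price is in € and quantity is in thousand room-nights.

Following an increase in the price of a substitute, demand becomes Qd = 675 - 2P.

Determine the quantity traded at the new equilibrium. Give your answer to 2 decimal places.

Original equilibrium: 508 - 2P = P + 154 gives 354 = 3P, so P = 118 and Q = 272.
The shock moves the curves to Qd = 675 - 2P and Qs = P + 154.
Clearing the new market: 675 - 2P = P + 154, so P = 521/3 ≈ 173.6667 and Q = 983/3 ≈ 327.6667.

327.67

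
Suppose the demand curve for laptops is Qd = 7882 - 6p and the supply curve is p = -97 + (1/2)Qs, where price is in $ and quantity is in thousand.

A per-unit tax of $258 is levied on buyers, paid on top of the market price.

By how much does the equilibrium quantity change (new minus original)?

-387

Original equilibrium: 7882 - 6p = 2p + 194 gives 7688 = 8p, so p = 961 and Q = 2116.
Since buyers pay the price plus the tax, the effective demand curve becomes Qd = 6334 - 6p.
New equilibrium: 6334 - 6p = 2p + 194 ⇒ 6140 = 8p ⇒ p = 767.5, Q = 1729.
ΔQ = 1729 − 2116 = -387.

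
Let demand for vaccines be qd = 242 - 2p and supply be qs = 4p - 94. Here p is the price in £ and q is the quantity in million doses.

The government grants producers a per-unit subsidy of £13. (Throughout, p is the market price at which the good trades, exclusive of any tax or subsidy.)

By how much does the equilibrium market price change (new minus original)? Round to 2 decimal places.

-8.67

Initially, 242 - 2p = 4p - 94, so 336 = 6p and p = 56, q = 130.
Since sellers receive the price plus the subsidy, the effective supply curve becomes qs = 4p - 42.
Clearing the new market: 242 - 2p = 4p - 42, so p = 142/3 ≈ 47.3333 and q = 442/3 ≈ 147.3333.
Δp = 47.3333 − 56 = -8.67.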